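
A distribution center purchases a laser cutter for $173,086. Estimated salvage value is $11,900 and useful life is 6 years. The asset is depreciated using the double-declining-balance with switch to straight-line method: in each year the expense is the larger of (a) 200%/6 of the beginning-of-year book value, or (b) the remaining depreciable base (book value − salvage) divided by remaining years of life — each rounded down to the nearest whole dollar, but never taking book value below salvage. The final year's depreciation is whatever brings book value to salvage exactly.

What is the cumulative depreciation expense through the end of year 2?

Depreciable base = $173,086 − $11,900 = $161,186.
Year 1: DB = ⌊$173,086 × 200%/6⌋ = $57,695; SL = ⌊$161,186/6⌋ = $26,864 → take DB $57,695. Book value $115,391.
Year 2: DB = ⌊$115,391 × 200%/6⌋ = $38,463; SL = ⌊$103,491/5⌋ = $20,698 → take DB $38,463. Book value $76,928.
Accumulated through year 2 = $173,086 − $76,928 = $96,158.

$96,158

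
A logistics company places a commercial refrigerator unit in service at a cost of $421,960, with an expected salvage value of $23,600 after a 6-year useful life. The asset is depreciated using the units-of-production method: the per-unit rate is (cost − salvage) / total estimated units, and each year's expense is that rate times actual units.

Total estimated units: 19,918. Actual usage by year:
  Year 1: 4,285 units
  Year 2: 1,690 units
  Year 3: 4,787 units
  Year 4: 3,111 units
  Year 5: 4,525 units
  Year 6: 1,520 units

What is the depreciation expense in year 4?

Depreciable base = $421,960 − $23,600 = $398,360.
Rate = $398,360 / 19,918 units = $20 per unit.
Year 1: 4,285 × $20 = $85,700. Book value $336,260.
Year 2: 1,690 × $20 = $33,800. Book value $302,460.
Year 3: 4,787 × $20 = $95,740. Book value $206,720.
Year 4: 3,111 × $20 = $62,220. Book value $144,500.

$62,220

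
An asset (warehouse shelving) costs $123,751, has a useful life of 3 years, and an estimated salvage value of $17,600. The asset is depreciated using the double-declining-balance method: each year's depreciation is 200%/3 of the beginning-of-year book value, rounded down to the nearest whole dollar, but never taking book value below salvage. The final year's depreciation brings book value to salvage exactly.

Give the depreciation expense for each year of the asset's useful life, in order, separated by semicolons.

$82,500; $23,651; $0

Depreciable base = $123,751 − $17,600 = $106,151.
Year 1: ⌊$123,751 × 200%/3⌋ = $82,500. Book value $41,251.
Year 2: ⌊$41,251 × 200%/3⌋ = $27,500, capped at $23,651. Book value $17,600.
Year 3 (final): $17,600 − $17,600 = $0. Book value $17,600.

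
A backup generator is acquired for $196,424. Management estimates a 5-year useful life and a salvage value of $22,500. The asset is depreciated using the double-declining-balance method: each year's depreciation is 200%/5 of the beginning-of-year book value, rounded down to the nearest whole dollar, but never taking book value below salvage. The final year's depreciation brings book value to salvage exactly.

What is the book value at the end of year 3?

Depreciable base = $196,424 − $22,500 = $173,924.
Year 1: ⌊$196,424 × 200%/5⌋ = $78,569. Book value $117,855.
Year 2: ⌊$117,855 × 200%/5⌋ = $47,142. Book value $70,713.
Year 3: ⌊$70,713 × 200%/5⌋ = $28,285. Book value $42,428.

$42,428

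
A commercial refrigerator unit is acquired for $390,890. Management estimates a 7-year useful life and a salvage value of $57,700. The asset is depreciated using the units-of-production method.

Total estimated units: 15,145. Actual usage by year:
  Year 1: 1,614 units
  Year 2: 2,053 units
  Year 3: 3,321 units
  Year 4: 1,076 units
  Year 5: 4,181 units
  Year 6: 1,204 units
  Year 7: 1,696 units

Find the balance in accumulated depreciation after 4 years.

Depreciable base = $390,890 − $57,700 = $333,190.
Rate = $333,190 / 15,145 units = $22 per unit.
Year 1: 1,614 × $22 = $35,508. Book value $355,382.
Year 2: 2,053 × $22 = $45,166. Book value $310,216.
Year 3: 3,321 × $22 = $73,062. Book value $237,154.
Year 4: 1,076 × $22 = $23,672. Book value $213,482.
Accumulated through year 4 = $390,890 − $213,482 = $177,408.

$177,408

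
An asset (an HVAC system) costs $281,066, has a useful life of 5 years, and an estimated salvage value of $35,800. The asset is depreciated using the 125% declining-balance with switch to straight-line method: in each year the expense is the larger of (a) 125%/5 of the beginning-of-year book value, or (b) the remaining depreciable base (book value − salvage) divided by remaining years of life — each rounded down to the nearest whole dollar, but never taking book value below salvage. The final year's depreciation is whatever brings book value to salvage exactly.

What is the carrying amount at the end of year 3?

Depreciable base = $281,066 − $35,800 = $245,266.
Year 1: DB = ⌊$281,066 × 125%/5⌋ = $70,266; SL = ⌊$245,266/5⌋ = $49,053 → take DB $70,266. Book value $210,800.
Year 2: DB = ⌊$210,800 × 125%/5⌋ = $52,700; SL = ⌊$175,000/4⌋ = $43,750 → take DB $52,700. Book value $158,100.
Year 3: DB = ⌊$158,100 × 125%/5⌋ = $39,525; SL = ⌊$122,300/3⌋ = $40,766 → take SL $40,766. Book value $117,334.

$117,334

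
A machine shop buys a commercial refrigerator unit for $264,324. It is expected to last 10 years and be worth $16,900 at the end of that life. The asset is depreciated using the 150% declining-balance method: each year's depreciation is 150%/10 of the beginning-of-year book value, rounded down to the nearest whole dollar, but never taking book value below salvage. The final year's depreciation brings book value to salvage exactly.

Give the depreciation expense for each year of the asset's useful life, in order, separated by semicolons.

$39,648; $33,701; $28,646; $24,349; $20,697; $17,592; $14,953; $12,710; $10,804; $44,324

Depreciable base = $264,324 − $16,900 = $247,424.
Year 1: ⌊$264,324 × 150%/10⌋ = $39,648. Book value $224,676.
Year 2: ⌊$224,676 × 150%/10⌋ = $33,701. Book value $190,975.
Year 3: ⌊$190,975 × 150%/10⌋ = $28,646. Book value $162,329.
Year 4: ⌊$162,329 × 150%/10⌋ = $24,349. Book value $137,980.
Year 5: ⌊$137,980 × 150%/10⌋ = $20,697. Book value $117,283.
Year 6: ⌊$117,283 × 150%/10⌋ = $17,592. Book value $99,691.
Year 7: ⌊$99,691 × 150%/10⌋ = $14,953. Book value $84,738.
Year 8: ⌊$84,738 × 150%/10⌋ = $12,710. Book value $72,028.
Year 9: ⌊$72,028 × 150%/10⌋ = $10,804. Book value $61,224.
Year 10 (final): $61,224 − $16,900 = $44,324. Book value $16,900.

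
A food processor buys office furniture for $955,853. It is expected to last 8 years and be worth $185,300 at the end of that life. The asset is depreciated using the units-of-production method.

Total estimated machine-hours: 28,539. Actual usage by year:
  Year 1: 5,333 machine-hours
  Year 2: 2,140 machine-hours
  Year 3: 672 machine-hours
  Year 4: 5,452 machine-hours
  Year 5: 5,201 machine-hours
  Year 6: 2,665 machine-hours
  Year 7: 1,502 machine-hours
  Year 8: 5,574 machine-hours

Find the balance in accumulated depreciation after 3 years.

Depreciable base = $955,853 − $185,300 = $770,553.
Rate = $770,553 / 28,539 machine-hours = $27 per machine-hour.
Year 1: 5,333 × $27 = $143,991. Book value $811,862.
Year 2: 2,140 × $27 = $57,780. Book value $754,082.
Year 3: 672 × $27 = $18,144. Book value $735,938.
Accumulated through year 3 = $955,853 − $735,938 = $219,915.

$219,915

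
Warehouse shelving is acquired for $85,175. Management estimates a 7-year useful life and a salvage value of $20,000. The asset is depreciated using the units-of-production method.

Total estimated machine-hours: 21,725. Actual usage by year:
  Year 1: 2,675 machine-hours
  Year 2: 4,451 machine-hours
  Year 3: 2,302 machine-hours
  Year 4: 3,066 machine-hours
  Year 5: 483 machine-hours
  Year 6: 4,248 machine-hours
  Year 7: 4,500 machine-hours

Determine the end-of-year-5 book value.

$46,244

Depreciable base = $85,175 − $20,000 = $65,175.
Rate = $65,175 / 21,725 machine-hours = $3 per machine-hour.
Year 1: 2,675 × $3 = $8,025. Book value $77,150.
Year 2: 4,451 × $3 = $13,353. Book value $63,797.
Year 3: 2,302 × $3 = $6,906. Book value $56,891.
Year 4: 3,066 × $3 = $9,198. Book value $47,693.
Year 5: 483 × $3 = $1,449. Book value $46,244.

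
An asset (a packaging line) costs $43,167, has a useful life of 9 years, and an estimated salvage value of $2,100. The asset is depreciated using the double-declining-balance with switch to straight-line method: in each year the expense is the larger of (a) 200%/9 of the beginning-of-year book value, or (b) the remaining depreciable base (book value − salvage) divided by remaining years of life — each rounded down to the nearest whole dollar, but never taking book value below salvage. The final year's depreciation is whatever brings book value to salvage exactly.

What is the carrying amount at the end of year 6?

$9,558

Depreciable base = $43,167 − $2,100 = $41,067.
Year 1: DB = ⌊$43,167 × 200%/9⌋ = $9,592; SL = ⌊$41,067/9⌋ = $4,563 → take DB $9,592. Book value $33,575.
Year 2: DB = ⌊$33,575 × 200%/9⌋ = $7,461; SL = ⌊$31,475/8⌋ = $3,934 → take DB $7,461. Book value $26,114.
Year 3: DB = ⌊$26,114 × 200%/9⌋ = $5,803; SL = ⌊$24,014/7⌋ = $3,430 → take DB $5,803. Book value $20,311.
Year 4: DB = ⌊$20,311 × 200%/9⌋ = $4,513; SL = ⌊$18,211/6⌋ = $3,035 → take DB $4,513. Book value $15,798.
Year 5: DB = ⌊$15,798 × 200%/9⌋ = $3,510; SL = ⌊$13,698/5⌋ = $2,739 → take DB $3,510. Book value $12,288.
Year 6: DB = ⌊$12,288 × 200%/9⌋ = $2,730; SL = ⌊$10,188/4⌋ = $2,547 → take DB $2,730. Book value $9,558.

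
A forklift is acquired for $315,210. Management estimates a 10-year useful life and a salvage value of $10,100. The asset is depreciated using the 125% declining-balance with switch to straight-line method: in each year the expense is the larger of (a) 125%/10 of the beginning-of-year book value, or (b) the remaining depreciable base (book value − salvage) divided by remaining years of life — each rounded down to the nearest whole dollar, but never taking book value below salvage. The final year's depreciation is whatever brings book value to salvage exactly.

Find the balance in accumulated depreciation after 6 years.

$190,214

Depreciable base = $315,210 − $10,100 = $305,110.
Year 1: DB = ⌊$315,210 × 125%/10⌋ = $39,401; SL = ⌊$305,110/10⌋ = $30,511 → take DB $39,401. Book value $275,809.
Year 2: DB = ⌊$275,809 × 125%/10⌋ = $34,476; SL = ⌊$265,709/9⌋ = $29,523 → take DB $34,476. Book value $241,333.
Year 3: DB = ⌊$241,333 × 125%/10⌋ = $30,166; SL = ⌊$231,233/8⌋ = $28,904 → take DB $30,166. Book value $211,167.
Year 4: DB = ⌊$211,167 × 125%/10⌋ = $26,395; SL = ⌊$201,067/7⌋ = $28,723 → take SL $28,723. Book value $182,444.
Year 5: DB = ⌊$182,444 × 125%/10⌋ = $22,805; SL = ⌊$172,344/6⌋ = $28,724 → take SL $28,724. Book value $153,720.
Year 6: DB = ⌊$153,720 × 125%/10⌋ = $19,215; SL = ⌊$143,620/5⌋ = $28,724 → take SL $28,724. Book value $124,996.
Accumulated through year 6 = $315,210 − $124,996 = $190,214.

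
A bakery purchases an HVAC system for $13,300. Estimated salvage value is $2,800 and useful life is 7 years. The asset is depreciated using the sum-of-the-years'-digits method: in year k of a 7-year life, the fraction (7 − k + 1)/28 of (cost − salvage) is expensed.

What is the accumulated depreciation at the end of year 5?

Depreciable base = $13,300 − $2,800 = $10,500.
Sum of the years' digits = 7+6+5+4+3+2+1 = 28.
Year 1: $10,500 × 7/28 = $2,625. Book value $10,675.
Year 2: $10,500 × 6/28 = $2,250. Book value $8,425.
Year 3: $10,500 × 5/28 = $1,875. Book value $6,550.
Year 4: $10,500 × 4/28 = $1,500. Book value $5,050.
Year 5: $10,500 × 3/28 = $1,125. Book value $3,925.
Accumulated through year 5 = $13,300 − $3,925 = $9,375.

$9,375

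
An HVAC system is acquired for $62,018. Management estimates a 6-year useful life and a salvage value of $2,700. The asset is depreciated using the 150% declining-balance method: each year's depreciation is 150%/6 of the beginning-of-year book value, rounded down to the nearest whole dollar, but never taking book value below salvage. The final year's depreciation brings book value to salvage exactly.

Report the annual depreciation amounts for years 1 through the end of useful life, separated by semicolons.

Depreciable base = $62,018 − $2,700 = $59,318.
Year 1: ⌊$62,018 × 150%/6⌋ = $15,504. Book value $46,514.
Year 2: ⌊$46,514 × 150%/6⌋ = $11,628. Book value $34,886.
Year 3: ⌊$34,886 × 150%/6⌋ = $8,721. Book value $26,165.
Year 4: ⌊$26,165 × 150%/6⌋ = $6,541. Book value $19,624.
Year 5: ⌊$19,624 × 150%/6⌋ = $4,906. Book value $14,718.
Year 6 (final): $14,718 − $2,700 = $12,018. Book value $2,700.

$15,504; $11,628; $8,721; $6,541; $4,906; $12,018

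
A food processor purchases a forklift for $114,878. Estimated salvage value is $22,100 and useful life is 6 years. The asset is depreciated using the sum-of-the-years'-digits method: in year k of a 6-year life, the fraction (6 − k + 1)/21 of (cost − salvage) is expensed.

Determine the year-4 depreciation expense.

Depreciable base = $114,878 − $22,100 = $92,778.
Sum of the years' digits = 6+5+4+3+2+1 = 21.
Year 1: $92,778 × 6/21 = $26,508. Book value $88,370.
Year 2: $92,778 × 5/21 = $22,090. Book value $66,280.
Year 3: $92,778 × 4/21 = $17,672. Book value $48,608.
Year 4: $92,778 × 3/21 = $13,254. Book value $35,354.

$13,254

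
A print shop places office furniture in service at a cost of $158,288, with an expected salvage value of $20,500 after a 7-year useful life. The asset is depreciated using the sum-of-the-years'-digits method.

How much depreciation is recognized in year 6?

$9,842

Depreciable base = $158,288 − $20,500 = $137,788.
Sum of the years' digits = 7+6+5+4+3+2+1 = 28.
Year 1: $137,788 × 7/28 = $34,447. Book value $123,841.
Year 2: $137,788 × 6/28 = $29,526. Book value $94,315.
Year 3: $137,788 × 5/28 = $24,605. Book value $69,710.
Year 4: $137,788 × 4/28 = $19,684. Book value $50,026.
Year 5: $137,788 × 3/28 = $14,763. Book value $35,263.
Year 6: $137,788 × 2/28 = $9,842. Book value $25,421.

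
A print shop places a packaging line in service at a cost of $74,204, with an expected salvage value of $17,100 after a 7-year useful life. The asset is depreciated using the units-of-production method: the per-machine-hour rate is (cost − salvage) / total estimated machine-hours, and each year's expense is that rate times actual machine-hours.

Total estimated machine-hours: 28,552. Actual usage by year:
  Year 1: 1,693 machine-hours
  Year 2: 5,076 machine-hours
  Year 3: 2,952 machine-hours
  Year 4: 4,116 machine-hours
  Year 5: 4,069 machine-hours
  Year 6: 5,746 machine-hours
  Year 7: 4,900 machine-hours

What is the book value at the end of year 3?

$54,762

Depreciable base = $74,204 − $17,100 = $57,104.
Rate = $57,104 / 28,552 machine-hours = $2 per machine-hour.
Year 1: 1,693 × $2 = $3,386. Book value $70,818.
Year 2: 5,076 × $2 = $10,152. Book value $60,666.
Year 3: 2,952 × $2 = $5,904. Book value $54,762.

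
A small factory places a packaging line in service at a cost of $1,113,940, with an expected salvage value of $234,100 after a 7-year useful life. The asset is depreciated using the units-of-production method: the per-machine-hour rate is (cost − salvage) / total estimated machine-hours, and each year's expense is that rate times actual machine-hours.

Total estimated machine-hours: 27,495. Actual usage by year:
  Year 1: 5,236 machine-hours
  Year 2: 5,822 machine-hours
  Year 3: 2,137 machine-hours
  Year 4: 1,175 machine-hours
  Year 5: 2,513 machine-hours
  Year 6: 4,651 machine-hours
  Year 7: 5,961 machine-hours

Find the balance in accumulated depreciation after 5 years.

$540,256

Depreciable base = $1,113,940 − $234,100 = $879,840.
Rate = $879,840 / 27,495 machine-hours = $32 per machine-hour.
Year 1: 5,236 × $32 = $167,552. Book value $946,388.
Year 2: 5,822 × $32 = $186,304. Book value $760,084.
Year 3: 2,137 × $32 = $68,384. Book value $691,700.
Year 4: 1,175 × $32 = $37,600. Book value $654,100.
Year 5: 2,513 × $32 = $80,416. Book value $573,684.
Accumulated through year 5 = $1,113,940 − $573,684 = $540,256.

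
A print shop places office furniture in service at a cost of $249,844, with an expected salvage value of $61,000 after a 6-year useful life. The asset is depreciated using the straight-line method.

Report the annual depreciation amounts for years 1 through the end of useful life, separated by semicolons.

$31,474; $31,474; $31,474; $31,474; $31,474; $31,474

Depreciable base = $249,844 − $61,000 = $188,844.
Annual expense = $188,844 / 6 = $31,474.
End of year 1: book value $218,370.
End of year 2: book value $186,896.
End of year 3: book value $155,422.
End of year 4: book value $123,948.
End of year 5: book value $92,474.
End of year 6: book value $61,000.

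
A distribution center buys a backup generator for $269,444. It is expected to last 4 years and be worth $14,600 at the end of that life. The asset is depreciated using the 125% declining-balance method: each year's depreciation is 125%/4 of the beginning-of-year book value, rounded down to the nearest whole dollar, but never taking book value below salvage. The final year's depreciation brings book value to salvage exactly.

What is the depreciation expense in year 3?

Depreciable base = $269,444 − $14,600 = $254,844.
Year 1: ⌊$269,444 × 125%/4⌋ = $84,201. Book value $185,243.
Year 2: ⌊$185,243 × 125%/4⌋ = $57,888. Book value $127,355.
Year 3: ⌊$127,355 × 125%/4⌋ = $39,798. Book value $87,557.

$39,798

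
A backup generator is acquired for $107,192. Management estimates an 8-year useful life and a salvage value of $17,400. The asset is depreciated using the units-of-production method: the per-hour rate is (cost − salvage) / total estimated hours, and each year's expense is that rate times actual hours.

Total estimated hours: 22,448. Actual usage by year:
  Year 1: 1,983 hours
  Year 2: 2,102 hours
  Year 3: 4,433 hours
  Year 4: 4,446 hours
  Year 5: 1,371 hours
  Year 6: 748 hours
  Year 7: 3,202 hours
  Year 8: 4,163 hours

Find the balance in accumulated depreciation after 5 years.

Depreciable base = $107,192 − $17,400 = $89,792.
Rate = $89,792 / 22,448 hours = $4 per hour.
Year 1: 1,983 × $4 = $7,932. Book value $99,260.
Year 2: 2,102 × $4 = $8,408. Book value $90,852.
Year 3: 4,433 × $4 = $17,732. Book value $73,120.
Year 4: 4,446 × $4 = $17,784. Book value $55,336.
Year 5: 1,371 × $4 = $5,484. Book value $49,852.
Accumulated through year 5 = $107,192 − $49,852 = $57,340.

$57,340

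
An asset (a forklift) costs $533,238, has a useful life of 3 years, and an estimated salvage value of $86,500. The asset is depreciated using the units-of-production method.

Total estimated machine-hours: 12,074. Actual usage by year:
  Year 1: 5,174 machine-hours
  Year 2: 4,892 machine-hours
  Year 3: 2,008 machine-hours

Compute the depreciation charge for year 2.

Depreciable base = $533,238 − $86,500 = $446,738.
Rate = $446,738 / 12,074 machine-hours = $37 per machine-hour.
Year 1: 5,174 × $37 = $191,438. Book value $341,800.
Year 2: 4,892 × $37 = $181,004. Book value $160,796.

$181,004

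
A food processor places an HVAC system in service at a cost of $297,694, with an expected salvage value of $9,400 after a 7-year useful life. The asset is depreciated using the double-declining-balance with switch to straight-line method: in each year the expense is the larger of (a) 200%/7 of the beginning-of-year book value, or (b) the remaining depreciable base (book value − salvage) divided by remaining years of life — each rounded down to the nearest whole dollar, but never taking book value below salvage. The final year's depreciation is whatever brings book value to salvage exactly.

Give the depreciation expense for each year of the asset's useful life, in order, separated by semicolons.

Depreciable base = $297,694 − $9,400 = $288,294.
Year 1: DB = ⌊$297,694 × 200%/7⌋ = $85,055; SL = ⌊$288,294/7⌋ = $41,184 → take DB $85,055. Book value $212,639.
Year 2: DB = ⌊$212,639 × 200%/7⌋ = $60,754; SL = ⌊$203,239/6⌋ = $33,873 → take DB $60,754. Book value $151,885.
Year 3: DB = ⌊$151,885 × 200%/7⌋ = $43,395; SL = ⌊$142,485/5⌋ = $28,497 → take DB $43,395. Book value $108,490.
Year 4: DB = ⌊$108,490 × 200%/7⌋ = $30,997; SL = ⌊$99,090/4⌋ = $24,772 → take DB $30,997. Book value $77,493.
Year 5: DB = ⌊$77,493 × 200%/7⌋ = $22,140; SL = ⌊$68,093/3⌋ = $22,697 → take SL $22,697. Book value $54,796.
Year 6: DB = ⌊$54,796 × 200%/7⌋ = $15,656; SL = ⌊$45,396/2⌋ = $22,698 → take SL $22,698. Book value $32,098.
Year 7 (final): $32,098 − $9,400 = $22,698. Book value $9,400.

$85,055; $60,754; $43,395; $30,997; $22,697; $22,698; $22,698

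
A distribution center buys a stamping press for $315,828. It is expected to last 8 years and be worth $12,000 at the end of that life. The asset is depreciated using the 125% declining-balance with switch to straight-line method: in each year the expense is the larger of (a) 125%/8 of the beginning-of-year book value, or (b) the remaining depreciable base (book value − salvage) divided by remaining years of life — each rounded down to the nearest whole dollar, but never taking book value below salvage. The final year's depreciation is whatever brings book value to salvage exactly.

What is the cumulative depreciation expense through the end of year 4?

$161,932

Depreciable base = $315,828 − $12,000 = $303,828.
Year 1: DB = ⌊$315,828 × 125%/8⌋ = $49,348; SL = ⌊$303,828/8⌋ = $37,978 → take DB $49,348. Book value $266,480.
Year 2: DB = ⌊$266,480 × 125%/8⌋ = $41,637; SL = ⌊$254,480/7⌋ = $36,354 → take DB $41,637. Book value $224,843.
Year 3: DB = ⌊$224,843 × 125%/8⌋ = $35,131; SL = ⌊$212,843/6⌋ = $35,473 → take SL $35,473. Book value $189,370.
Year 4: DB = ⌊$189,370 × 125%/8⌋ = $29,589; SL = ⌊$177,370/5⌋ = $35,474 → take SL $35,474. Book value $153,896.
Accumulated through year 4 = $315,828 − $153,896 = $161,932.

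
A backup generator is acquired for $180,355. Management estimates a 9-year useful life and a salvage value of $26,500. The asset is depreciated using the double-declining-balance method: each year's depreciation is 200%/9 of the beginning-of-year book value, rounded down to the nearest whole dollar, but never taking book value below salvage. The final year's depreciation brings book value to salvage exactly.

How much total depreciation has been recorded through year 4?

$114,352

Depreciable base = $180,355 − $26,500 = $153,855.
Year 1: ⌊$180,355 × 200%/9⌋ = $40,078. Book value $140,277.
Year 2: ⌊$140,277 × 200%/9⌋ = $31,172. Book value $109,105.
Year 3: ⌊$109,105 × 200%/9⌋ = $24,245. Book value $84,860.
Year 4: ⌊$84,860 × 200%/9⌋ = $18,857. Book value $66,003.
Accumulated through year 4 = $180,355 − $66,003 = $114,352.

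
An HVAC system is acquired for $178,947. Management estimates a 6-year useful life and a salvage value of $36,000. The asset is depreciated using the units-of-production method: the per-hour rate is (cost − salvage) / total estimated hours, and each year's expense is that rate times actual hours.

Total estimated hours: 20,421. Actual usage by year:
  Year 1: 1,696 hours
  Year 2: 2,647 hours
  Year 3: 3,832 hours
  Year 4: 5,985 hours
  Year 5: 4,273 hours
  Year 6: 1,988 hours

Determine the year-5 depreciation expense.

Depreciable base = $178,947 − $36,000 = $142,947.
Rate = $142,947 / 20,421 hours = $7 per hour.
Year 1: 1,696 × $7 = $11,872. Book value $167,075.
Year 2: 2,647 × $7 = $18,529. Book value $148,546.
Year 3: 3,832 × $7 = $26,824. Book value $121,722.
Year 4: 5,985 × $7 = $41,895. Book value $79,827.
Year 5: 4,273 × $7 = $29,911. Book value $49,916.

$29,911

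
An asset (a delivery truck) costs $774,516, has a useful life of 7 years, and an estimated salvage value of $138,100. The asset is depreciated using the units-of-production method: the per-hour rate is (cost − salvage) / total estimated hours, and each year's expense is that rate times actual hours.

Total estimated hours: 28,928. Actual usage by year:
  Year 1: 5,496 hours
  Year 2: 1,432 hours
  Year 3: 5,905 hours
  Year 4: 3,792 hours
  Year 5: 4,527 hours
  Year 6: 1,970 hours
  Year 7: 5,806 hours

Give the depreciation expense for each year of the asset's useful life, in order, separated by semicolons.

Depreciable base = $774,516 − $138,100 = $636,416.
Rate = $636,416 / 28,928 hours = $22 per hour.
Year 1: 5,496 × $22 = $120,912. Book value $653,604.
Year 2: 1,432 × $22 = $31,504. Book value $622,100.
Year 3: 5,905 × $22 = $129,910. Book value $492,190.
Year 4: 3,792 × $22 = $83,424. Book value $408,766.
Year 5: 4,527 × $22 = $99,594. Book value $309,172.
Year 6: 1,970 × $22 = $43,340. Book value $265,832.
Year 7: 5,806 × $22 = $127,732. Book value $138,100.

$120,912; $31,504; $129,910; $83,424; $99,594; $43,340; $127,732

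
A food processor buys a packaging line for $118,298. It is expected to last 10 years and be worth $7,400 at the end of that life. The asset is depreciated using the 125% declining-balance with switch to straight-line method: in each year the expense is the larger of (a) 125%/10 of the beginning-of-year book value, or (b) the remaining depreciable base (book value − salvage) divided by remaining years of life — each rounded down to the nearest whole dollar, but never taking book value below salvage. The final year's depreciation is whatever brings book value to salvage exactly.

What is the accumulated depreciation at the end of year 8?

$90,368

Depreciable base = $118,298 − $7,400 = $110,898.
Year 1: DB = ⌊$118,298 × 125%/10⌋ = $14,787; SL = ⌊$110,898/10⌋ = $11,089 → take DB $14,787. Book value $103,511.
Year 2: DB = ⌊$103,511 × 125%/10⌋ = $12,938; SL = ⌊$96,111/9⌋ = $10,679 → take DB $12,938. Book value $90,573.
Year 3: DB = ⌊$90,573 × 125%/10⌋ = $11,321; SL = ⌊$83,173/8⌋ = $10,396 → take DB $11,321. Book value $79,252.
Year 4: DB = ⌊$79,252 × 125%/10⌋ = $9,906; SL = ⌊$71,852/7⌋ = $10,264 → take SL $10,264. Book value $68,988.
Year 5: DB = ⌊$68,988 × 125%/10⌋ = $8,623; SL = ⌊$61,588/6⌋ = $10,264 → take SL $10,264. Book value $58,724.
Year 6: DB = ⌊$58,724 × 125%/10⌋ = $7,340; SL = ⌊$51,324/5⌋ = $10,264 → take SL $10,264. Book value $48,460.
Year 7: DB = ⌊$48,460 × 125%/10⌋ = $6,057; SL = ⌊$41,060/4⌋ = $10,265 → take SL $10,265. Book value $38,195.
Year 8: DB = ⌊$38,195 × 125%/10⌋ = $4,774; SL = ⌊$30,795/3⌋ = $10,265 → take SL $10,265. Book value $27,930.
Accumulated through year 8 = $118,298 − $27,930 = $90,368.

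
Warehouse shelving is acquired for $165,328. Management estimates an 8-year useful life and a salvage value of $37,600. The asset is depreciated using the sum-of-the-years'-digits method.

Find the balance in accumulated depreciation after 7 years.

Depreciable base = $165,328 − $37,600 = $127,728.
Sum of the years' digits = 8+7+6+5+4+3+2+1 = 36.
Year 1: $127,728 × 8/36 = $28,384. Book value $136,944.
Year 2: $127,728 × 7/36 = $24,836. Book value $112,108.
Year 3: $127,728 × 6/36 = $21,288. Book value $90,820.
Year 4: $127,728 × 5/36 = $17,740. Book value $73,080.
Year 5: $127,728 × 4/36 = $14,192. Book value $58,888.
Year 6: $127,728 × 3/36 = $10,644. Book value $48,244.
Year 7: $127,728 × 2/36 = $7,096. Book value $41,148.
Accumulated through year 7 = $165,328 − $41,148 = $124,180.

$124,180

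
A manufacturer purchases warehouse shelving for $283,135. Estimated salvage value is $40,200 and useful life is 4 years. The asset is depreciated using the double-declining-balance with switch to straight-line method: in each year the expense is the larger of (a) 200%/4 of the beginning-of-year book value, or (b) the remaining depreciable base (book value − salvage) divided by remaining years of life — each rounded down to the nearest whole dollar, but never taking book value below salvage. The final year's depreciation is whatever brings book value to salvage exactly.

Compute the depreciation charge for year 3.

$30,584

Depreciable base = $283,135 − $40,200 = $242,935.
Year 1: DB = ⌊$283,135 × 200%/4⌋ = $141,567; SL = ⌊$242,935/4⌋ = $60,733 → take DB $141,567. Book value $141,568.
Year 2: DB = ⌊$141,568 × 200%/4⌋ = $70,784; SL = ⌊$101,368/3⌋ = $33,789 → take DB $70,784. Book value $70,784.
Year 3: DB = ⌊$70,784 × 200%/4⌋ = $35,392; SL = ⌊$30,584/2⌋ = $15,292 → take DB $35,392, capped at $30,584. Book value $40,200.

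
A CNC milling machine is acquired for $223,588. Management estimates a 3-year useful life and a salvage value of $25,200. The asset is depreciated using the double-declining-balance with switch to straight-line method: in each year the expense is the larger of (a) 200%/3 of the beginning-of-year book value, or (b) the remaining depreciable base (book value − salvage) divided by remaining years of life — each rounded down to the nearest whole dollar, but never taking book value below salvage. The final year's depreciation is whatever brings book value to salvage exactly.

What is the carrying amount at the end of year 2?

Depreciable base = $223,588 − $25,200 = $198,388.
Year 1: DB = ⌊$223,588 × 200%/3⌋ = $149,058; SL = ⌊$198,388/3⌋ = $66,129 → take DB $149,058. Book value $74,530.
Year 2: DB = ⌊$74,530 × 200%/3⌋ = $49,686; SL = ⌊$49,330/2⌋ = $24,665 → take DB $49,686, capped at $49,330. Book value $25,200.

$25,200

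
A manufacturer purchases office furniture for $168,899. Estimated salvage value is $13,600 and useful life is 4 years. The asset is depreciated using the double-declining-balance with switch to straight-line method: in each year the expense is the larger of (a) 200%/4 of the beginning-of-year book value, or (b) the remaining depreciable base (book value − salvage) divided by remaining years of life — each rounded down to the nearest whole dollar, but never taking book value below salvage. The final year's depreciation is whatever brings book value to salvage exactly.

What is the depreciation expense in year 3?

Depreciable base = $168,899 − $13,600 = $155,299.
Year 1: DB = ⌊$168,899 × 200%/4⌋ = $84,449; SL = ⌊$155,299/4⌋ = $38,824 → take DB $84,449. Book value $84,450.
Year 2: DB = ⌊$84,450 × 200%/4⌋ = $42,225; SL = ⌊$70,850/3⌋ = $23,616 → take DB $42,225. Book value $42,225.
Year 3: DB = ⌊$42,225 × 200%/4⌋ = $21,112; SL = ⌊$28,625/2⌋ = $14,312 → take DB $21,112. Book value $21,113.

$21,112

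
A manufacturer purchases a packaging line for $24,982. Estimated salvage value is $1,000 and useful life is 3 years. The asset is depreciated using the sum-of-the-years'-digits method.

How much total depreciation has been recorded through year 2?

$19,985

Depreciable base = $24,982 − $1,000 = $23,982.
Sum of the years' digits = 3+2+1 = 6.
Year 1: $23,982 × 3/6 = $11,991. Book value $12,991.
Year 2: $23,982 × 2/6 = $7,994. Book value $4,997.
Accumulated through year 2 = $24,982 − $4,997 = $19,985.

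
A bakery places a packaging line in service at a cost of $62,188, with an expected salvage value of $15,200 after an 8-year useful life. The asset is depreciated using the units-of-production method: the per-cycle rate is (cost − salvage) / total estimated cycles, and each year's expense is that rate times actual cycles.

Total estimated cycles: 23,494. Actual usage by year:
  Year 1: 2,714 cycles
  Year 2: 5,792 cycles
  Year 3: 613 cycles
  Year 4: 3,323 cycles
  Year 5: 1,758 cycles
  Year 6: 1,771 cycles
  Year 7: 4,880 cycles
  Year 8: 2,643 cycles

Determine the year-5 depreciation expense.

$3,516

Depreciable base = $62,188 − $15,200 = $46,988.
Rate = $46,988 / 23,494 cycles = $2 per cycle.
Year 1: 2,714 × $2 = $5,428. Book value $56,760.
Year 2: 5,792 × $2 = $11,584. Book value $45,176.
Year 3: 613 × $2 = $1,226. Book value $43,950.
Year 4: 3,323 × $2 = $6,646. Book value $37,304.
Year 5: 1,758 × $2 = $3,516. Book value $33,788.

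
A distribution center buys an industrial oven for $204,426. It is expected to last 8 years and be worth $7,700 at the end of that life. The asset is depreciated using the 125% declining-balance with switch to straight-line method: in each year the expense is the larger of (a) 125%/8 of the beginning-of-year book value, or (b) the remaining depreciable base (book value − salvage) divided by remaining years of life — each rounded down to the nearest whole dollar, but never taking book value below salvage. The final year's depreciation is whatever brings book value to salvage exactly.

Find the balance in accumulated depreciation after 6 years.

$150,780

Depreciable base = $204,426 − $7,700 = $196,726.
Year 1: DB = ⌊$204,426 × 125%/8⌋ = $31,941; SL = ⌊$196,726/8⌋ = $24,590 → take DB $31,941. Book value $172,485.
Year 2: DB = ⌊$172,485 × 125%/8⌋ = $26,950; SL = ⌊$164,785/7⌋ = $23,540 → take DB $26,950. Book value $145,535.
Year 3: DB = ⌊$145,535 × 125%/8⌋ = $22,739; SL = ⌊$137,835/6⌋ = $22,972 → take SL $22,972. Book value $122,563.
Year 4: DB = ⌊$122,563 × 125%/8⌋ = $19,150; SL = ⌊$114,863/5⌋ = $22,972 → take SL $22,972. Book value $99,591.
Year 5: DB = ⌊$99,591 × 125%/8⌋ = $15,561; SL = ⌊$91,891/4⌋ = $22,972 → take SL $22,972. Book value $76,619.
Year 6: DB = ⌊$76,619 × 125%/8⌋ = $11,971; SL = ⌊$68,919/3⌋ = $22,973 → take SL $22,973. Book value $53,646.
Accumulated through year 6 = $204,426 − $53,646 = $150,780.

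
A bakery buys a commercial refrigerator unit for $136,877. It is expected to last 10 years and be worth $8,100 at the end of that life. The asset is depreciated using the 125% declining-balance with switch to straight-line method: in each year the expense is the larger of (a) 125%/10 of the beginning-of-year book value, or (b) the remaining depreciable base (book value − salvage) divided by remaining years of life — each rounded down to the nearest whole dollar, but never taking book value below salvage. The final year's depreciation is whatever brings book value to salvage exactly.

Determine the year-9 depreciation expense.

Depreciable base = $136,877 − $8,100 = $128,777.
Year 1: DB = ⌊$136,877 × 125%/10⌋ = $17,109; SL = ⌊$128,777/10⌋ = $12,877 → take DB $17,109. Book value $119,768.
Year 2: DB = ⌊$119,768 × 125%/10⌋ = $14,971; SL = ⌊$111,668/9⌋ = $12,407 → take DB $14,971. Book value $104,797.
Year 3: DB = ⌊$104,797 × 125%/10⌋ = $13,099; SL = ⌊$96,697/8⌋ = $12,087 → take DB $13,099. Book value $91,698.
Year 4: DB = ⌊$91,698 × 125%/10⌋ = $11,462; SL = ⌊$83,598/7⌋ = $11,942 → take SL $11,942. Book value $79,756.
Year 5: DB = ⌊$79,756 × 125%/10⌋ = $9,969; SL = ⌊$71,656/6⌋ = $11,942 → take SL $11,942. Book value $67,814.
Year 6: DB = ⌊$67,814 × 125%/10⌋ = $8,476; SL = ⌊$59,714/5⌋ = $11,942 → take SL $11,942. Book value $55,872.
Year 7: DB = ⌊$55,872 × 125%/10⌋ = $6,984; SL = ⌊$47,772/4⌋ = $11,943 → take SL $11,943. Book value $43,929.
Year 8: DB = ⌊$43,929 × 125%/10⌋ = $5,491; SL = ⌊$35,829/3⌋ = $11,943 → take SL $11,943. Book value $31,986.
Year 9: DB = ⌊$31,986 × 125%/10⌋ = $3,998; SL = ⌊$23,886/2⌋ = $11,943 → take SL $11,943. Book value $20,043.

$11,943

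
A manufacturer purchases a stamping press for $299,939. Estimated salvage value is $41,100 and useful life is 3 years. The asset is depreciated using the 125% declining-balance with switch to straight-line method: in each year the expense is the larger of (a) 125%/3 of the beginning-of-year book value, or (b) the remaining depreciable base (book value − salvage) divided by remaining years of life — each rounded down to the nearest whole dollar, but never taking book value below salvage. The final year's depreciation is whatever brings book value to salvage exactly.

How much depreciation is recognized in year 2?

Depreciable base = $299,939 − $41,100 = $258,839.
Year 1: DB = ⌊$299,939 × 125%/3⌋ = $124,974; SL = ⌊$258,839/3⌋ = $86,279 → take DB $124,974. Book value $174,965.
Year 2: DB = ⌊$174,965 × 125%/3⌋ = $72,902; SL = ⌊$133,865/2⌋ = $66,932 → take DB $72,902. Book value $102,063.

$72,902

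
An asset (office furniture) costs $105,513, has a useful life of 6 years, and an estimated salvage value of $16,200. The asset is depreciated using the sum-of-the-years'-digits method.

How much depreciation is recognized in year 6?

Depreciable base = $105,513 − $16,200 = $89,313.
Sum of the years' digits = 6+5+4+3+2+1 = 21.
Year 1: $89,313 × 6/21 = $25,518. Book value $79,995.
Year 2: $89,313 × 5/21 = $21,265. Book value $58,730.
Year 3: $89,313 × 4/21 = $17,012. Book value $41,718.
Year 4: $89,313 × 3/21 = $12,759. Book value $28,959.
Year 5: $89,313 × 2/21 = $8,506. Book value $20,453.
Year 6: $89,313 × 1/21 = $4,253. Book value $16,200.

$4,253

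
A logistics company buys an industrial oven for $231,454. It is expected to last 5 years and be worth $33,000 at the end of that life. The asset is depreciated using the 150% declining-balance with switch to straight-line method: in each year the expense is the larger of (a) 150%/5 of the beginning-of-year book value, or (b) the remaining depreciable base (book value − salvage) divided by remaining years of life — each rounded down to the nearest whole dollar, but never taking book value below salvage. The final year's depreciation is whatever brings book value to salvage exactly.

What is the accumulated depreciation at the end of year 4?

$175,881

Depreciable base = $231,454 − $33,000 = $198,454.
Year 1: DB = ⌊$231,454 × 150%/5⌋ = $69,436; SL = ⌊$198,454/5⌋ = $39,690 → take DB $69,436. Book value $162,018.
Year 2: DB = ⌊$162,018 × 150%/5⌋ = $48,605; SL = ⌊$129,018/4⌋ = $32,254 → take DB $48,605. Book value $113,413.
Year 3: DB = ⌊$113,413 × 150%/5⌋ = $34,023; SL = ⌊$80,413/3⌋ = $26,804 → take DB $34,023. Book value $79,390.
Year 4: DB = ⌊$79,390 × 150%/5⌋ = $23,817; SL = ⌊$46,390/2⌋ = $23,195 → take DB $23,817. Book value $55,573.
Accumulated through year 4 = $231,454 − $55,573 = $175,881.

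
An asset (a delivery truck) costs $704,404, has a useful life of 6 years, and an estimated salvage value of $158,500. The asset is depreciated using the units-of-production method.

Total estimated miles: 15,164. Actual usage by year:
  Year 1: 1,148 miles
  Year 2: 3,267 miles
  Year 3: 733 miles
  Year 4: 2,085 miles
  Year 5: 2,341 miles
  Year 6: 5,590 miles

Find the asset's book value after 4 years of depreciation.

$444,016

Depreciable base = $704,404 − $158,500 = $545,904.
Rate = $545,904 / 15,164 miles = $36 per mile.
Year 1: 1,148 × $36 = $41,328. Book value $663,076.
Year 2: 3,267 × $36 = $117,612. Book value $545,464.
Year 3: 733 × $36 = $26,388. Book value $519,076.
Year 4: 2,085 × $36 = $75,060. Book value $444,016.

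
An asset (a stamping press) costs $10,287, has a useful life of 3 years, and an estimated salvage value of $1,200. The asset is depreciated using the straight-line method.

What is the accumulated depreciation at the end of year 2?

$6,058

Depreciable base = $10,287 − $1,200 = $9,087.
Annual expense = $9,087 / 3 = $3,029.
End of year 1: book value $7,258.
End of year 2: book value $4,229.
Accumulated through year 2 = $10,287 − $4,229 = $6,058.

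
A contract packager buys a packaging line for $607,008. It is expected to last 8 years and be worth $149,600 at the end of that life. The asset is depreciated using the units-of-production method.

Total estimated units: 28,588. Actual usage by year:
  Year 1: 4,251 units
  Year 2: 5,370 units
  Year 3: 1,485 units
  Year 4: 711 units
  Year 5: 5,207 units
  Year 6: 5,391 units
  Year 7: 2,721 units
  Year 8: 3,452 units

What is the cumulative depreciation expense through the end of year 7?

Depreciable base = $607,008 − $149,600 = $457,408.
Rate = $457,408 / 28,588 units = $16 per unit.
Year 1: 4,251 × $16 = $68,016. Book value $538,992.
Year 2: 5,370 × $16 = $85,920. Book value $453,072.
Year 3: 1,485 × $16 = $23,760. Book value $429,312.
Year 4: 711 × $16 = $11,376. Book value $417,936.
Year 5: 5,207 × $16 = $83,312. Book value $334,624.
Year 6: 5,391 × $16 = $86,256. Book value $248,368.
Year 7: 2,721 × $16 = $43,536. Book value $204,832.
Accumulated through year 7 = $607,008 − $204,832 = $402,176.

$402,176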